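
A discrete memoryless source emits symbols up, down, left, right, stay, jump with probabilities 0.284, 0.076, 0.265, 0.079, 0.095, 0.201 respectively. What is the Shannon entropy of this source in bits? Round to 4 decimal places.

H = −Σ pᵢ log₂ pᵢ.
−0.284·log₂(0.284) = 0.5158
−0.076·log₂(0.076) = 0.2826
−0.265·log₂(0.265) = 0.5077
−0.079·log₂(0.079) = 0.2893
−0.095·log₂(0.095) = 0.3226
−0.201·log₂(0.201) = 0.4653
Sum ≈ 2.3832 → 2.3832 bits.

2.3832 bits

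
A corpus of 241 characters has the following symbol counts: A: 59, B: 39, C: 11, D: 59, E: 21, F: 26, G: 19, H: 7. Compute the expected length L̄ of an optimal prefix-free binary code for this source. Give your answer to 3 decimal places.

2.739 bits/symbol

Probabilities are the counts divided by 241.
Repeatedly combine the two least-probable nodes; the expected code length is the sum of the merged weights.
merge 7/241 + 11/241 → 18/241
merge 18/241 + 19/241 → 37/241
merge 21/241 + 26/241 → 47/241
merge 37/241 + 39/241 → 76/241
merge 47/241 + 59/241 → 106/241
merge 59/241 + 76/241 → 135/241
merge 106/241 + 135/241 → 1
L = 18/241 + 37/241 + 47/241 + 76/241 + 106/241 + 135/241 + 1 = 660/241 ≈ 2.739 bits/symbol.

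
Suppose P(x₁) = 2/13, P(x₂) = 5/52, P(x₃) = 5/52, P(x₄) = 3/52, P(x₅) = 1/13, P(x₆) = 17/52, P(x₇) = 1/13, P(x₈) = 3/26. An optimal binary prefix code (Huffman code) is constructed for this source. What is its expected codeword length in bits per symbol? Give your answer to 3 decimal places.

Repeatedly combine the two least-probable nodes; the expected code length is the sum of the merged weights.
merge 3/52 + 1/13 → 7/52
merge 1/13 + 5/52 → 9/52
merge 5/52 + 3/26 → 11/52
merge 7/52 + 2/13 → 15/52
merge 9/52 + 11/52 → 5/13
merge 15/52 + 17/52 → 8/13
merge 5/13 + 8/13 → 1
L = 7/52 + 9/52 + 11/52 + 15/52 + 5/13 + 8/13 + 1 = 73/26 ≈ 2.808 bits/symbol.

2.808 bits/symbol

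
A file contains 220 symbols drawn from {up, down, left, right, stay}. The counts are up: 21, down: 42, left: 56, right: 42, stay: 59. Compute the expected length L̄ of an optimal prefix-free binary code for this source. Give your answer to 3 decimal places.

2.286 bits/symbol

Probabilities are the counts divided by 220.
Repeatedly combine the two least-probable nodes; the expected code length is the sum of the merged weights.
merge 21/220 + 21/110 → 63/220
merge 21/110 + 14/55 → 49/110
merge 59/220 + 63/220 → 61/110
merge 49/110 + 61/110 → 1
L = 63/220 + 49/110 + 61/110 + 1 = 503/220 ≈ 2.286 bits/symbol.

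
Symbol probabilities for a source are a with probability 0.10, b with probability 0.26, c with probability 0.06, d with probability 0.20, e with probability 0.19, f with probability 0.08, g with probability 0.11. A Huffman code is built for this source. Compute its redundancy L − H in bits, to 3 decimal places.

Entropy H = −Σ p log₂ p ≈ 2.6424 bits.
Huffman merges: 3/50+2/25→7/50; 1/10+11/100→21/100; 7/50+19/100→33/100; 1/5+21/100→41/100; 13/50+33/100→59/100; 41/100+59/100→1. L = 67/25 ≈ 2.6800.
L − H = 2.6800 − 2.6424 = 0.038 bits.

0.038 bits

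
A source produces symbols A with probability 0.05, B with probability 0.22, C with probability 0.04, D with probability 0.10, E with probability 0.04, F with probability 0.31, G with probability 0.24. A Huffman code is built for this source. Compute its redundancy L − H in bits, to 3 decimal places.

Entropy H = −Σ p log₂ p ≈ 2.4183 bits.
Huffman merges: 1/25+1/25→2/25; 1/20+2/25→13/100; 1/10+13/100→23/100; 11/50+23/100→9/20; 6/25+31/100→11/20; 9/20+11/20→1. L = 61/25 ≈ 2.4400.
L − H = 2.4400 − 2.4183 = 0.022 bits.

0.022 bits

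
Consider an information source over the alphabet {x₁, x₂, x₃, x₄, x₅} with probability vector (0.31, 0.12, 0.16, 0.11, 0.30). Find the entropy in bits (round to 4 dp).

2.1853 bits

H = −Σ pᵢ log₂ pᵢ.
−0.31·log₂(0.31) = 0.5238
−0.12·log₂(0.12) = 0.3671
−0.16·log₂(0.16) = 0.4230
−0.11·log₂(0.11) = 0.3503
−0.30·log₂(0.30) = 0.5211
Sum ≈ 2.1853 → 2.1853 bits.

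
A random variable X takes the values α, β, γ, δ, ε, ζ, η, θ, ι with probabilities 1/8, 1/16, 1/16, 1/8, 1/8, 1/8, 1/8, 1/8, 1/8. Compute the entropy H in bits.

3.125 bits

Each probability is a power of 1/2, so log₂(1/p) is an integer.
H = Σ p·log₂(1/p) = 1/8·3 + 1/16·4 + 1/16·4 + 1/8·3 + 1/8·3 + 1/8·3 + 1/8·3 + 1/8·3 + 1/8·3 = 3.125 bits.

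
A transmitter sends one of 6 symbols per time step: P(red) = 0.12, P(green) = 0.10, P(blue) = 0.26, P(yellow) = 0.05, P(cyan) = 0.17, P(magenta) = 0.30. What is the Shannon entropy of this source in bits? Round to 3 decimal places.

2.376 bits

H = −Σ pᵢ log₂ pᵢ.
−0.12·log₂(0.12) = 0.3671
−0.10·log₂(0.10) = 0.3322
−0.26·log₂(0.26) = 0.5053
−0.05·log₂(0.05) = 0.2161
−0.17·log₂(0.17) = 0.4346
−0.30·log₂(0.30) = 0.5211
Sum ≈ 2.3763 → 2.376 bits.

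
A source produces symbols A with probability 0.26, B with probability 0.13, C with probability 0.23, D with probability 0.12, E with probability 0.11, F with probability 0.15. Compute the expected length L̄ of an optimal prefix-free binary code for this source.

Repeatedly combine the two least-probable nodes; the expected code length is the sum of the merged weights.
merge 11/100 + 3/25 → 23/100
merge 13/100 + 3/20 → 7/25
merge 23/100 + 23/100 → 23/50
merge 13/50 + 7/25 → 27/50
merge 23/50 + 27/50 → 1
L = 23/100 + 7/25 + 23/50 + 27/50 + 1 = 251/100 = 2.51 bits/symbol.

2.51 bits/symbol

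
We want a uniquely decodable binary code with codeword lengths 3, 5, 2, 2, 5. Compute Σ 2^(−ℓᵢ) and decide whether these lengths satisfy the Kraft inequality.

With common denominator 2^5 = 32: Σ 2^(−ℓᵢ) = 4/32 + 1/32 + 8/32 + 8/32 + 1/32 = 22/32 = 0.6875.
Kraft's inequality requires Σ ≤ 1; here Σ = 0.6875 ≤ 1, so such a prefix code exists.

0.6875; yes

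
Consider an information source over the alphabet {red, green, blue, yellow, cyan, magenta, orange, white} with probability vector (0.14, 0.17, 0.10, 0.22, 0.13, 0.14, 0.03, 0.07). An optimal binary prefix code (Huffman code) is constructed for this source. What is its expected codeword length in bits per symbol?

Repeatedly combine the two least-probable nodes; the expected code length is the sum of the merged weights.
merge 3/100 + 7/100 → 1/10
merge 1/10 + 1/10 → 1/5
merge 13/100 + 7/50 → 27/100
merge 7/50 + 17/100 → 31/100
merge 1/5 + 11/50 → 21/50
merge 27/100 + 31/100 → 29/50
merge 21/50 + 29/50 → 1
L = 1/10 + 1/5 + 27/100 + 31/100 + 21/50 + 29/50 + 1 = 72/25 = 2.88 bits/symbol.

2.88 bits/symbol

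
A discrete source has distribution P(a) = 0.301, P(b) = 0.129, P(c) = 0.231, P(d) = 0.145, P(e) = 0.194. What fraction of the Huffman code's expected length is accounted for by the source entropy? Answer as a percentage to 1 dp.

Entropy H = −Σ p log₂ p ≈ 2.2538 bits.
Huffman merges: 129/1000+29/200→137/500; 97/500+231/1000→17/40; 137/500+301/1000→23/40; 17/40+23/40→1. L = 1137/500 ≈ 2.2740.
Efficiency = H/L = 2.2538/2.2740 = 99.1%.

99.1%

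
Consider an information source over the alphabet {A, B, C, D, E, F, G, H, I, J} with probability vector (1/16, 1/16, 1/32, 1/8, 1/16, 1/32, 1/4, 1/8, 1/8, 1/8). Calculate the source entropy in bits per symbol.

Each probability is a power of 1/2, so log₂(1/p) is an integer.
H = Σ p·log₂(1/p) = 1/16·4 + 1/16·4 + 1/32·5 + 1/8·3 + 1/16·4 + 1/32·5 + 1/4·2 + 1/8·3 + 1/8·3 + 1/8·3 = 3.0625 bits.

3.0625 bits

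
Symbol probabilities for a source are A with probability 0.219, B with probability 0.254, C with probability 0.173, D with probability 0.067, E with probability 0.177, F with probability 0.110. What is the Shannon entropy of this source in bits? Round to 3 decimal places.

H = −Σ pᵢ log₂ pᵢ.
−0.219·log₂(0.219) = 0.4798
−0.254·log₂(0.254) = 0.5022
−0.173·log₂(0.173) = 0.4379
−0.067·log₂(0.067) = 0.2613
−0.177·log₂(0.177) = 0.4422
−0.110·log₂(0.110) = 0.3503
Sum ≈ 2.4736 → 2.474 bits.

2.474 bits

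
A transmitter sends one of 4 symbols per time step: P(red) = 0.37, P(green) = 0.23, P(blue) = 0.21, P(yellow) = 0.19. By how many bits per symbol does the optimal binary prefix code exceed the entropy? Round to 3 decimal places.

Entropy H = −Σ p log₂ p ≈ 1.9464 bits.
Huffman merges: 19/100+21/100→2/5; 23/100+37/100→3/5; 2/5+3/5→1. L = 2 ≈ 2.0000.
L − H = 2.0000 − 1.9464 = 0.054 bits.

0.054 bits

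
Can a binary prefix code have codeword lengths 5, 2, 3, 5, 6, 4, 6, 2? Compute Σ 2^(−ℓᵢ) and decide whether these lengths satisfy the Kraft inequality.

0.78125; yes

With common denominator 2^6 = 64: Σ 2^(−ℓᵢ) = 2/64 + 16/64 + 8/64 + 2/64 + 1/64 + 4/64 + 1/64 + 16/64 = 50/64 = 0.78125.
Kraft's inequality requires Σ ≤ 1; here Σ = 0.78125 ≤ 1, so such a prefix code exists.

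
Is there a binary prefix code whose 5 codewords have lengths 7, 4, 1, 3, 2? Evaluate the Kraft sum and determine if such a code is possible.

0.9453125; yes

With common denominator 2^7 = 128: Σ 2^(−ℓᵢ) = 1/128 + 8/128 + 64/128 + 16/128 + 32/128 = 121/128 = 0.9453125.
Kraft's inequality requires Σ ≤ 1; here Σ = 0.9453125 ≤ 1, so such a prefix code exists.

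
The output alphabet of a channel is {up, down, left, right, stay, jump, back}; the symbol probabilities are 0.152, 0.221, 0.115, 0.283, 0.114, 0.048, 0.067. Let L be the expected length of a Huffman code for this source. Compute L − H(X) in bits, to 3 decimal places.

Entropy H = −Σ p log₂ p ≈ 2.5973 bits.
Huffman merges: 6/125+67/1000→23/200; 57/500+23/200→229/1000; 23/200+19/125→267/1000; 221/1000+229/1000→9/20; 267/1000+283/1000→11/20; 9/20+11/20→1. L = 2611/1000 ≈ 2.6110.
L − H = 2.6110 − 2.5973 = 0.014 bits.

0.014 bits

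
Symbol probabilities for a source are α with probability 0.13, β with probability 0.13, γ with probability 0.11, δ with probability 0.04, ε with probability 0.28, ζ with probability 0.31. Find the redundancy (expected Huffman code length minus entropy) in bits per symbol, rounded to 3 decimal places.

Entropy H = −Σ p log₂ p ≈ 2.3393 bits.
Huffman merges: 1/25+11/100→3/20; 13/100+13/100→13/50; 3/20+13/50→41/100; 7/25+31/100→59/100; 41/100+59/100→1. L = 241/100 ≈ 2.4100.
L − H = 2.4100 − 2.3393 = 0.071 bits.

0.071 bits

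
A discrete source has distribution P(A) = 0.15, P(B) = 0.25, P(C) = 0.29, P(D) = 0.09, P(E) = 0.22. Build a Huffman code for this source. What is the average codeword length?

Repeatedly combine the two least-probable nodes; the expected code length is the sum of the merged weights.
merge 9/100 + 3/20 → 6/25
merge 11/50 + 6/25 → 23/50
merge 1/4 + 29/100 → 27/50
merge 23/50 + 27/50 → 1
L = 6/25 + 23/50 + 27/50 + 1 = 56/25 = 2.24 bits/symbol.

2.24 bits/symbol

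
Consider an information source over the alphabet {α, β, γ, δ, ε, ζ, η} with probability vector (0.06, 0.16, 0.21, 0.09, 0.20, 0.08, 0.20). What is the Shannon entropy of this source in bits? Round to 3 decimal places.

H = −Σ pᵢ log₂ pᵢ.
−0.06·log₂(0.06) = 0.2435
−0.16·log₂(0.16) = 0.4230
−0.21·log₂(0.21) = 0.4728
−0.09·log₂(0.09) = 0.3127
−0.20·log₂(0.20) = 0.4644
−0.08·log₂(0.08) = 0.2915
−0.20·log₂(0.20) = 0.4644
Sum ≈ 2.6723 → 2.672 bits.

2.672 bits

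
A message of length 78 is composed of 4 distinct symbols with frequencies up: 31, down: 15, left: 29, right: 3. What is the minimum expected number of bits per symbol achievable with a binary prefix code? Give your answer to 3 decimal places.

Probabilities are the counts divided by 78.
Repeatedly combine the two least-probable nodes; the expected code length is the sum of the merged weights.
merge 1/26 + 5/26 → 3/13
merge 3/13 + 29/78 → 47/78
merge 31/78 + 47/78 → 1
L = 3/13 + 47/78 + 1 = 11/6 ≈ 1.833 bits/symbol.

1.833 bits/symbol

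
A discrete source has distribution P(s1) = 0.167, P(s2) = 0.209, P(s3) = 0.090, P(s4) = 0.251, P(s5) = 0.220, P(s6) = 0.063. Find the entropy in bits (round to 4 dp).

2.4483 bits

H = −Σ pᵢ log₂ pᵢ.
−0.167·log₂(0.167) = 0.4312
−0.209·log₂(0.209) = 0.4720
−0.090·log₂(0.090) = 0.3127
−0.251·log₂(0.251) = 0.5006
−0.220·log₂(0.220) = 0.4806
−0.063·log₂(0.063) = 0.2513
Sum ≈ 2.4483 → 2.4483 bits.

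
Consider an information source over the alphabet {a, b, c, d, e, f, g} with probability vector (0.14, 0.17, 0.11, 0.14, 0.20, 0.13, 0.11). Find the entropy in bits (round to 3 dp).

2.776 bits

H = −Σ pᵢ log₂ pᵢ.
−0.14·log₂(0.14) = 0.3971
−0.17·log₂(0.17) = 0.4346
−0.11·log₂(0.11) = 0.3503
−0.14·log₂(0.14) = 0.3971
−0.20·log₂(0.20) = 0.4644
−0.13·log₂(0.13) = 0.3826
−0.11·log₂(0.11) = 0.3503
Sum ≈ 2.7764 → 2.776 bits.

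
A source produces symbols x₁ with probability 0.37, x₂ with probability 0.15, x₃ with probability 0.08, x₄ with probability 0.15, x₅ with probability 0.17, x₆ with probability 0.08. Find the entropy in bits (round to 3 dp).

2.369 bits

H = −Σ pᵢ log₂ pᵢ.
−0.37·log₂(0.37) = 0.5307
−0.15·log₂(0.15) = 0.4105
−0.08·log₂(0.08) = 0.2915
−0.15·log₂(0.15) = 0.4105
−0.17·log₂(0.17) = 0.4346
−0.08·log₂(0.08) = 0.2915
Sum ≈ 2.3694 → 2.369 bits.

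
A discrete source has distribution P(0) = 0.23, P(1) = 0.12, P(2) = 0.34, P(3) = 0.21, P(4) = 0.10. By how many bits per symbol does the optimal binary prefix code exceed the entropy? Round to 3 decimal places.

Entropy H = −Σ p log₂ p ≈ 2.1889 bits.
Huffman merges: 1/10+3/25→11/50; 21/100+11/50→43/100; 23/100+17/50→57/100; 43/100+57/100→1. L = 111/50 ≈ 2.2200.
L − H = 2.2200 − 2.1889 = 0.031 bits.

0.031 bits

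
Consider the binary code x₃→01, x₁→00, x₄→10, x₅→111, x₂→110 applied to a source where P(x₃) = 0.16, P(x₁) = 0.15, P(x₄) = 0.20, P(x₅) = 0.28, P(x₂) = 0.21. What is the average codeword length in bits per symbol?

L̄ = Σ pᵢ·ℓᵢ = 0.16·2 + 0.15·2 + 0.20·2 + 0.28·3 + 0.21·3 = 2.49 bits/symbol.

2.49 bits/symbol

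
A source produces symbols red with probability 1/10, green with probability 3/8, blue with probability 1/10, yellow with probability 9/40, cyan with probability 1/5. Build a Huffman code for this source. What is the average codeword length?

Repeatedly combine the two least-probable nodes; the expected code length is the sum of the merged weights.
merge 1/10 + 1/10 → 1/5
merge 1/5 + 1/5 → 2/5
merge 9/40 + 3/8 → 3/5
merge 2/5 + 3/5 → 1
L = 1/5 + 2/5 + 3/5 + 1 = 11/5 = 2.2 bits/symbol.

2.2 bits/symbol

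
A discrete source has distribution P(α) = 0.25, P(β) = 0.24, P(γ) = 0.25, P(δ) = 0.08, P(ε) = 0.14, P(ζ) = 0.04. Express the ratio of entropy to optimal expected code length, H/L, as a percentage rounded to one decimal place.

99.5%

Entropy H = −Σ p log₂ p ≈ 2.3685 bits.
Huffman merges: 1/25+2/25→3/25; 3/25+7/50→13/50; 6/25+1/4→49/100; 1/4+13/50→51/100; 49/100+51/100→1. L = 119/50 ≈ 2.3800.
Efficiency = H/L = 2.3685/2.3800 = 99.5%.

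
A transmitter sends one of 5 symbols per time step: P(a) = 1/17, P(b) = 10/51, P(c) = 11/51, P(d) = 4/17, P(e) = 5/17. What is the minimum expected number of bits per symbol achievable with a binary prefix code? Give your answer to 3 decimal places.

2.255 bits/symbol

Repeatedly combine the two least-probable nodes; the expected code length is the sum of the merged weights.
merge 1/17 + 10/51 → 13/51
merge 11/51 + 4/17 → 23/51
merge 13/51 + 5/17 → 28/51
merge 23/51 + 28/51 → 1
L = 13/51 + 23/51 + 28/51 + 1 = 115/51 ≈ 2.255 bits/symbol.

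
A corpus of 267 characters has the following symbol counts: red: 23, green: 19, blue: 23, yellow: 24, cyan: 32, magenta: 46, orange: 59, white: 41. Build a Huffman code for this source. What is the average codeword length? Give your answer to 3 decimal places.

2.936 bits/symbol

Probabilities are the counts divided by 267.
Repeatedly combine the two least-probable nodes; the expected code length is the sum of the merged weights.
merge 19/267 + 23/267 → 14/89
merge 23/267 + 8/89 → 47/267
merge 32/267 + 41/267 → 73/267
merge 14/89 + 46/267 → 88/267
merge 47/267 + 59/267 → 106/267
merge 73/267 + 88/267 → 161/267
merge 106/267 + 161/267 → 1
L = 14/89 + 47/267 + 73/267 + 88/267 + 106/267 + 161/267 + 1 = 784/267 ≈ 2.936 bits/symbol.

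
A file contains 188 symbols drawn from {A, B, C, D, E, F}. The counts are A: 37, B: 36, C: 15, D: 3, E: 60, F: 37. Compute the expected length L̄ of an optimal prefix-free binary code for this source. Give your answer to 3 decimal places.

Probabilities are the counts divided by 188.
Repeatedly combine the two least-probable nodes; the expected code length is the sum of the merged weights.
merge 3/188 + 15/188 → 9/94
merge 9/94 + 9/47 → 27/94
merge 37/188 + 37/188 → 37/94
merge 27/94 + 15/47 → 57/94
merge 37/94 + 57/94 → 1
L = 9/94 + 27/94 + 37/94 + 57/94 + 1 = 112/47 ≈ 2.383 bits/symbol.

2.383 bits/symbol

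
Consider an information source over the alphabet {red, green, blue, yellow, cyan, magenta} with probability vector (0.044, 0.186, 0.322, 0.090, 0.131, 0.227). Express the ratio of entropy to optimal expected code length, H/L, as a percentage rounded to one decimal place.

98.3%

Entropy H = −Σ p log₂ p ≈ 2.3585 bits.
Huffman merges: 11/250+9/100→67/500; 131/1000+67/500→53/200; 93/500+227/1000→413/1000; 53/200+161/500→587/1000; 413/1000+587/1000→1. L = 2399/1000 ≈ 2.3990.
Efficiency = H/L = 2.3585/2.3990 = 98.3%.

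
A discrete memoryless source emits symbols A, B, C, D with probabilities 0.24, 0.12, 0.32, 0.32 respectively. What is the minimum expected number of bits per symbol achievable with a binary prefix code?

Repeatedly combine the two least-probable nodes; the expected code length is the sum of the merged weights.
merge 3/25 + 6/25 → 9/25
merge 8/25 + 8/25 → 16/25
merge 9/25 + 16/25 → 1
L = 9/25 + 16/25 + 1 = 2 bits/symbol.

2 bits/symbol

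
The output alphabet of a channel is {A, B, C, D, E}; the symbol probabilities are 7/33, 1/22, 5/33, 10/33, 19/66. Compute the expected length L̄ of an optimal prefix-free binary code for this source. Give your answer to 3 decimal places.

Repeatedly combine the two least-probable nodes; the expected code length is the sum of the merged weights.
merge 1/22 + 5/33 → 13/66
merge 13/66 + 7/33 → 9/22
merge 19/66 + 10/33 → 13/22
merge 9/22 + 13/22 → 1
L = 13/66 + 9/22 + 13/22 + 1 = 145/66 ≈ 2.197 bits/symbol.

2.197 bits/symbol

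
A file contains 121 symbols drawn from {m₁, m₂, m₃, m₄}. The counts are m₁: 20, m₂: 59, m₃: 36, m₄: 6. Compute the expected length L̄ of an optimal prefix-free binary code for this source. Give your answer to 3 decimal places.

1.727 bits/symbol

Probabilities are the counts divided by 121.
Repeatedly combine the two least-probable nodes; the expected code length is the sum of the merged weights.
merge 6/121 + 20/121 → 26/121
merge 26/121 + 36/121 → 62/121
merge 59/121 + 62/121 → 1
L = 26/121 + 62/121 + 1 = 19/11 ≈ 1.727 bits/symbol.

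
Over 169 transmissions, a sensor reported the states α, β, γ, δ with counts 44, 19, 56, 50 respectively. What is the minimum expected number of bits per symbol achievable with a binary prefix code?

Probabilities are the counts divided by 169.
Repeatedly combine the two least-probable nodes; the expected code length is the sum of the merged weights.
merge 19/169 + 44/169 → 63/169
merge 50/169 + 56/169 → 106/169
merge 63/169 + 106/169 → 1
L = 63/169 + 106/169 + 1 = 2 bits/symbol.

2 bits/symbol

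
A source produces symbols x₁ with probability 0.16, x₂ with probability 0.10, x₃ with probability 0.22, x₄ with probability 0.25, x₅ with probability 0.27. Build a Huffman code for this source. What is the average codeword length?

2.26 bits/symbol

Repeatedly combine the two least-probable nodes; the expected code length is the sum of the merged weights.
merge 1/10 + 4/25 → 13/50
merge 11/50 + 1/4 → 47/100
merge 13/50 + 27/100 → 53/100
merge 47/100 + 53/100 → 1
L = 13/50 + 47/100 + 53/100 + 1 = 113/50 = 2.26 bits/symbol.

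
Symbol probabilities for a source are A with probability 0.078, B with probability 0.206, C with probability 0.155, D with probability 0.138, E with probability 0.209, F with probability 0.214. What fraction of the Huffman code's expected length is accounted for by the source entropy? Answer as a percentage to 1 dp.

Entropy H = −Σ p log₂ p ≈ 2.5158 bits.
Huffman merges: 39/500+69/500→27/125; 31/200+103/500→361/1000; 209/1000+107/500→423/1000; 27/125+361/1000→577/1000; 423/1000+577/1000→1. L = 2577/1000 ≈ 2.5770.
Efficiency = H/L = 2.5158/2.5770 = 97.6%.

97.6%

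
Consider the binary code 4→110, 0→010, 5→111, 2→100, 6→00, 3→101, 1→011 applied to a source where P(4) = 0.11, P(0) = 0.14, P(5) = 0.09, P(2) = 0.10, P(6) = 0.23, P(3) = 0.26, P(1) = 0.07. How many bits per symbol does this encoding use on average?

2.77 bits/symbol

L̄ = Σ pᵢ·ℓᵢ = 0.11·3 + 0.14·3 + 0.09·3 + 0.10·3 + 0.23·2 + 0.26·3 + 0.07·3 = 2.77 bits/symbol.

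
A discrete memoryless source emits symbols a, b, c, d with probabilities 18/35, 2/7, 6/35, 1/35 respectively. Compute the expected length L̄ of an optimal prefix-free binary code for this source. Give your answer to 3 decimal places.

1.686 bits/symbol

Repeatedly combine the two least-probable nodes; the expected code length is the sum of the merged weights.
merge 1/35 + 6/35 → 1/5
merge 1/5 + 2/7 → 17/35
merge 17/35 + 18/35 → 1
L = 1/5 + 17/35 + 1 = 59/35 ≈ 1.686 bits/symbol.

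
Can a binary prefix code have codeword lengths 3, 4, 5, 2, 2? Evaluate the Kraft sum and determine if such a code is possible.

With common denominator 2^5 = 32: Σ 2^(−ℓᵢ) = 4/32 + 2/32 + 1/32 + 8/32 + 8/32 = 23/32 = 0.71875.
Kraft's inequality requires Σ ≤ 1; here Σ = 0.71875 ≤ 1, so such a prefix code exists.

0.71875; yes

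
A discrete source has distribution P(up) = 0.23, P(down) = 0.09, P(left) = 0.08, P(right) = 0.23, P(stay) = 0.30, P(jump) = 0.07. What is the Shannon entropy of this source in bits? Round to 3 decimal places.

H = −Σ pᵢ log₂ pᵢ.
−0.23·log₂(0.23) = 0.4877
−0.09·log₂(0.09) = 0.3127
−0.08·log₂(0.08) = 0.2915
−0.23·log₂(0.23) = 0.4877
−0.30·log₂(0.30) = 0.5211
−0.07·log₂(0.07) = 0.2686
Sum ≈ 2.3691 → 2.369 bits.

2.369 bits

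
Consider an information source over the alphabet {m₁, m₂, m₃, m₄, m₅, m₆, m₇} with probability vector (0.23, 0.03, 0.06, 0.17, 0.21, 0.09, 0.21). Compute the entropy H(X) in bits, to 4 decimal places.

H = −Σ pᵢ log₂ pᵢ.
−0.23·log₂(0.23) = 0.4877
−0.03·log₂(0.03) = 0.1518
−0.06·log₂(0.06) = 0.2435
−0.17·log₂(0.17) = 0.4346
−0.21·log₂(0.21) = 0.4728
−0.09·log₂(0.09) = 0.3127
−0.21·log₂(0.21) = 0.4728
Sum ≈ 2.5759 → 2.5759 bits.

2.5759 bits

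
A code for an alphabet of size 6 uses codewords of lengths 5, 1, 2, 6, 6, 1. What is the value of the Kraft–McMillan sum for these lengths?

1.3125

With common denominator 2^6 = 64: Σ 2^(−ℓᵢ) = 2/64 + 32/64 + 16/64 + 1/64 + 1/64 + 32/64 = 84/64 = 1.3125.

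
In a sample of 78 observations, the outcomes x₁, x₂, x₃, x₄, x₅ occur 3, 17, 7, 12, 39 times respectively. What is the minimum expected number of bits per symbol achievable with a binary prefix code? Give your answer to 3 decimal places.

1.910 bits/symbol

Probabilities are the counts divided by 78.
Repeatedly combine the two least-probable nodes; the expected code length is the sum of the merged weights.
merge 1/26 + 7/78 → 5/39
merge 5/39 + 2/13 → 11/39
merge 17/78 + 11/39 → 1/2
merge 1/2 + 1/2 → 1
L = 5/39 + 11/39 + 1/2 + 1 = 149/78 ≈ 1.910 bits/symbol.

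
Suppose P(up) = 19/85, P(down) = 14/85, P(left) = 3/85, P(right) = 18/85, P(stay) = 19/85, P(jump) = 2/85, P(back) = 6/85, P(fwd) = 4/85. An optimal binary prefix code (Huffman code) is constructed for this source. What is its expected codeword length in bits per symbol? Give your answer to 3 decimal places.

Repeatedly combine the two least-probable nodes; the expected code length is the sum of the merged weights.
merge 2/85 + 3/85 → 1/17
merge 4/85 + 1/17 → 9/85
merge 6/85 + 9/85 → 3/17
merge 14/85 + 3/17 → 29/85
merge 18/85 + 19/85 → 37/85
merge 19/85 + 29/85 → 48/85
merge 37/85 + 48/85 → 1
L = 1/17 + 9/85 + 3/17 + 29/85 + 37/85 + 48/85 + 1 = 228/85 ≈ 2.682 bits/symbol.

2.682 bits/symbol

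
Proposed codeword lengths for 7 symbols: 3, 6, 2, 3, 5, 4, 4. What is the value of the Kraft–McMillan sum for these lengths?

With common denominator 2^6 = 64: Σ 2^(−ℓᵢ) = 8/64 + 1/64 + 16/64 + 8/64 + 2/64 + 4/64 + 4/64 = 43/64 = 0.671875.

0.671875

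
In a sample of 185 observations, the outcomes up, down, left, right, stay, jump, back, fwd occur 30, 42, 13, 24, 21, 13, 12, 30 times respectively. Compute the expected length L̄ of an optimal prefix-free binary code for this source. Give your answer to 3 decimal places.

Probabilities are the counts divided by 185.
Repeatedly combine the two least-probable nodes; the expected code length is the sum of the merged weights.
merge 12/185 + 13/185 → 5/37
merge 13/185 + 21/185 → 34/185
merge 24/185 + 5/37 → 49/185
merge 6/37 + 6/37 → 12/37
merge 34/185 + 42/185 → 76/185
merge 49/185 + 12/37 → 109/185
merge 76/185 + 109/185 → 1
L = 5/37 + 34/185 + 49/185 + 12/37 + 76/185 + 109/185 + 1 = 538/185 ≈ 2.908 bits/symbol.

2.908 bits/symbol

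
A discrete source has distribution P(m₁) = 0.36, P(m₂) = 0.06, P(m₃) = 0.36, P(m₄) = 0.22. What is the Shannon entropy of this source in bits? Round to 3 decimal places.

1.785 bits

H = −Σ pᵢ log₂ pᵢ.
−0.36·log₂(0.36) = 0.5306
−0.06·log₂(0.06) = 0.2435
−0.36·log₂(0.36) = 0.5306
−0.22·log₂(0.22) = 0.4806
Sum ≈ 1.7853 → 1.785 bits.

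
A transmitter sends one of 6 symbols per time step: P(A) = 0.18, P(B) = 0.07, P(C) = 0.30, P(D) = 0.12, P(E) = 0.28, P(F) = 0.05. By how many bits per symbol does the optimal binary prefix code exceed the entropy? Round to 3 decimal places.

Entropy H = −Σ p log₂ p ≈ 2.3323 bits.
Huffman merges: 1/20+7/100→3/25; 3/25+3/25→6/25; 9/50+6/25→21/50; 7/25+3/10→29/50; 21/50+29/50→1. L = 59/25 ≈ 2.3600.
L − H = 2.3600 − 2.3323 = 0.028 bits.

0.028 bits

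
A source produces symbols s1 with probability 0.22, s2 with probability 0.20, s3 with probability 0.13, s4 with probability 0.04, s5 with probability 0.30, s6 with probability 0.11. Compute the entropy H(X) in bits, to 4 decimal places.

2.3847 bits

H = −Σ pᵢ log₂ pᵢ.
−0.22·log₂(0.22) = 0.4806
−0.20·log₂(0.20) = 0.4644
−0.13·log₂(0.13) = 0.3826
−0.04·log₂(0.04) = 0.1858
−0.30·log₂(0.30) = 0.5211
−0.11·log₂(0.11) = 0.3503
Sum ≈ 2.3847 → 2.3847 bits.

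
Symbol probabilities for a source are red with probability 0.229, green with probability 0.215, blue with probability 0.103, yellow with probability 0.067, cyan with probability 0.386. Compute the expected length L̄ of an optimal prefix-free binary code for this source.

Repeatedly combine the two least-probable nodes; the expected code length is the sum of the merged weights.
merge 67/1000 + 103/1000 → 17/100
merge 17/100 + 43/200 → 77/200
merge 229/1000 + 77/200 → 307/500
merge 193/500 + 307/500 → 1
L = 17/100 + 77/200 + 307/500 + 1 = 2169/1000 = 2.169 bits/symbol.

2.169 bits/symbol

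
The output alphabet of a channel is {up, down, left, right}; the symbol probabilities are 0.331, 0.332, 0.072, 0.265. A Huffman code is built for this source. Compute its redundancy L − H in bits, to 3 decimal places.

Entropy H = −Σ p log₂ p ≈ 1.8371 bits.
Huffman merges: 9/125+53/200→337/1000; 331/1000+83/250→663/1000; 337/1000+663/1000→1. L = 2 ≈ 2.0000.
L − H = 2.0000 − 1.8371 = 0.163 bits.

0.163 bits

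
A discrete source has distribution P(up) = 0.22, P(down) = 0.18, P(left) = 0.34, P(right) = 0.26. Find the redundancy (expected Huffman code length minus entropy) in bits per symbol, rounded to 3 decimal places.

Entropy H = −Σ p log₂ p ≈ 1.9603 bits.
Huffman merges: 9/50+11/50→2/5; 13/50+17/50→3/5; 2/5+3/5→1. L = 2 ≈ 2.0000.
L − H = 2.0000 − 1.9603 = 0.040 bits.

0.040 bits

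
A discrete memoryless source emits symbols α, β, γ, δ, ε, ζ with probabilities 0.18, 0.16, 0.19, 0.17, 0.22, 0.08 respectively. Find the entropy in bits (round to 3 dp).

2.530 bits

H = −Σ pᵢ log₂ pᵢ.
−0.18·log₂(0.18) = 0.4453
−0.16·log₂(0.16) = 0.4230
−0.19·log₂(0.19) = 0.4552
−0.17·log₂(0.17) = 0.4346
−0.22·log₂(0.22) = 0.4806
−0.08·log₂(0.08) = 0.2915
Sum ≈ 2.5302 → 2.530 bits.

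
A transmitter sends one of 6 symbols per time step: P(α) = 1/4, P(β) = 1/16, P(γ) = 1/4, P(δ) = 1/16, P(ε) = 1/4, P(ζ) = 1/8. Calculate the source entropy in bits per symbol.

Each probability is a power of 1/2, so log₂(1/p) is an integer.
H = Σ p·log₂(1/p) = 1/4·2 + 1/16·4 + 1/4·2 + 1/16·4 + 1/4·2 + 1/8·3 = 2.375 bits.

2.375 bits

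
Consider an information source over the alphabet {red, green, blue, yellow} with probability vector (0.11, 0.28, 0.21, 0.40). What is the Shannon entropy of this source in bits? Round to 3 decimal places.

H = −Σ pᵢ log₂ pᵢ.
−0.11·log₂(0.11) = 0.3503
−0.28·log₂(0.28) = 0.5142
−0.21·log₂(0.21) = 0.4728
−0.40·log₂(0.40) = 0.5288
Sum ≈ 1.8661 → 1.866 bits.

1.866 bits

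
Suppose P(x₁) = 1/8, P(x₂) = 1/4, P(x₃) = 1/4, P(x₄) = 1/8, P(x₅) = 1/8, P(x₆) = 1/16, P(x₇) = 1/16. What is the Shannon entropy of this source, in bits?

2.625 bits

Each probability is a power of 1/2, so log₂(1/p) is an integer.
H = Σ p·log₂(1/p) = 1/8·3 + 1/4·2 + 1/4·2 + 1/8·3 + 1/8·3 + 1/16·4 + 1/16·4 = 2.625 bits.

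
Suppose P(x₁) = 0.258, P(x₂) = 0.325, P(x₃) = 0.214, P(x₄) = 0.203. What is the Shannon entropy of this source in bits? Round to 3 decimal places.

H = −Σ pᵢ log₂ pᵢ.
−0.258·log₂(0.258) = 0.5043
−0.325·log₂(0.325) = 0.5270
−0.214·log₂(0.214) = 0.4760
−0.203·log₂(0.203) = 0.4670
Sum ≈ 1.9743 → 1.974 bits.

1.974 bits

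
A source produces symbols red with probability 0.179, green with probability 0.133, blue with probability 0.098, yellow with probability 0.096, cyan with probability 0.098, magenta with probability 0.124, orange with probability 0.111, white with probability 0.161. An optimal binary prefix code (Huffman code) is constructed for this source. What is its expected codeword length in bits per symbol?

3 bits/symbol

Repeatedly combine the two least-probable nodes; the expected code length is the sum of the merged weights.
merge 12/125 + 49/500 → 97/500
merge 49/500 + 111/1000 → 209/1000
merge 31/250 + 133/1000 → 257/1000
merge 161/1000 + 179/1000 → 17/50
merge 97/500 + 209/1000 → 403/1000
merge 257/1000 + 17/50 → 597/1000
merge 403/1000 + 597/1000 → 1
L = 97/500 + 209/1000 + 257/1000 + 17/50 + 403/1000 + 597/1000 + 1 = 3 bits/symbol.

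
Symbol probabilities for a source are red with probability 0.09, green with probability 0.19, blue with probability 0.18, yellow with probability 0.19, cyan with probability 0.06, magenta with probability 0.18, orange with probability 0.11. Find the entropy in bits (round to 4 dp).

2.7075 bits

H = −Σ pᵢ log₂ pᵢ.
−0.09·log₂(0.09) = 0.3127
−0.19·log₂(0.19) = 0.4552
−0.18·log₂(0.18) = 0.4453
−0.19·log₂(0.19) = 0.4552
−0.06·log₂(0.06) = 0.2435
−0.18·log₂(0.18) = 0.4453
−0.11·log₂(0.11) = 0.3503
Sum ≈ 2.7075 → 2.7075 bits.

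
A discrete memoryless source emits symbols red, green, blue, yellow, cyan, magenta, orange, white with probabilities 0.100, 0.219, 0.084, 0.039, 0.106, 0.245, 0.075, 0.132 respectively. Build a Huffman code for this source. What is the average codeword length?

2.834 bits/symbol

Repeatedly combine the two least-probable nodes; the expected code length is the sum of the merged weights.
merge 39/1000 + 3/40 → 57/500
merge 21/250 + 1/10 → 23/125
merge 53/500 + 57/500 → 11/50
merge 33/250 + 23/125 → 79/250
merge 219/1000 + 11/50 → 439/1000
merge 49/200 + 79/250 → 561/1000
merge 439/1000 + 561/1000 → 1
L = 57/500 + 23/125 + 11/50 + 79/250 + 439/1000 + 561/1000 + 1 = 1417/500 = 2.834 bits/symbol.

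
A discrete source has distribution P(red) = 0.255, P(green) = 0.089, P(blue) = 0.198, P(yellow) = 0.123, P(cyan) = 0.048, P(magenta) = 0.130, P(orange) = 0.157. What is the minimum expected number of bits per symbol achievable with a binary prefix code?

Repeatedly combine the two least-probable nodes; the expected code length is the sum of the merged weights.
merge 6/125 + 89/1000 → 137/1000
merge 123/1000 + 13/100 → 253/1000
merge 137/1000 + 157/1000 → 147/500
merge 99/500 + 253/1000 → 451/1000
merge 51/200 + 147/500 → 549/1000
merge 451/1000 + 549/1000 → 1
L = 137/1000 + 253/1000 + 147/500 + 451/1000 + 549/1000 + 1 = 671/250 = 2.684 bits/symbol.

2.684 bits/symbol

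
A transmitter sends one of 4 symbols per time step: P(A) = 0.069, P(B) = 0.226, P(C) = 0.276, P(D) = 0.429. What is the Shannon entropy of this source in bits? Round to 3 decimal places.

1.787 bits

H = −Σ pᵢ log₂ pᵢ.
−0.069·log₂(0.069) = 0.2662
−0.226·log₂(0.226) = 0.4849
−0.276·log₂(0.276) = 0.5126
−0.429·log₂(0.429) = 0.5238
Sum ≈ 1.7874 → 1.787 bits.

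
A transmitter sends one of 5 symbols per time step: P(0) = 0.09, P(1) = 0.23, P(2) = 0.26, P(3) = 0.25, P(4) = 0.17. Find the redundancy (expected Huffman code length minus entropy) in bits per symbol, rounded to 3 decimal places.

Entropy H = −Σ p log₂ p ≈ 2.2402 bits.
Huffman merges: 9/100+17/100→13/50; 23/100+1/4→12/25; 13/50+13/50→13/25; 12/25+13/25→1. L = 113/50 ≈ 2.2600.
L − H = 2.2600 − 2.2402 = 0.020 bits.

0.020 bits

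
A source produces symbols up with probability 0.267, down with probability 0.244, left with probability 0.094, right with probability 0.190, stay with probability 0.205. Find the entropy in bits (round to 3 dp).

H = −Σ pᵢ log₂ pᵢ.
−0.267·log₂(0.267) = 0.5087
−0.244·log₂(0.244) = 0.4966
−0.094·log₂(0.094) = 0.3207
−0.190·log₂(0.190) = 0.4552
−0.205·log₂(0.205) = 0.4687
Sum ≈ 2.2498 → 2.250 bits.

2.250 bits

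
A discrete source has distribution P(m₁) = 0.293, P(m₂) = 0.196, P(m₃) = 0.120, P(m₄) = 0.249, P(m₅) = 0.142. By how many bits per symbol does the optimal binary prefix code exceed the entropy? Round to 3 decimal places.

0.016 bits

Entropy H = −Σ p log₂ p ≈ 2.2461 bits.
Huffman merges: 3/25+71/500→131/500; 49/250+249/1000→89/200; 131/500+293/1000→111/200; 89/200+111/200→1. L = 1131/500 ≈ 2.2620.
L − H = 2.2620 − 2.2461 = 0.016 bits.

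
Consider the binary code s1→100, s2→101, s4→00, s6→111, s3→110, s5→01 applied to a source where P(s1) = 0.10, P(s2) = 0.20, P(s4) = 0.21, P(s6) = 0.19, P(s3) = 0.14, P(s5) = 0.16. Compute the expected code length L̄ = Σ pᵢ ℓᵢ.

L̄ = Σ pᵢ·ℓᵢ = 0.10·3 + 0.20·3 + 0.21·2 + 0.19·3 + 0.14·3 + 0.16·2 = 2.63 bits/symbol.

2.63 bits/symbol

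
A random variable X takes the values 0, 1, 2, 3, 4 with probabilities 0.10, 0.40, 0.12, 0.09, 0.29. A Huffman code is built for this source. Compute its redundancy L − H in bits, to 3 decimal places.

0.041 bits

Entropy H = −Σ p log₂ p ≈ 2.0586 bits.
Huffman merges: 9/100+1/10→19/100; 3/25+19/100→31/100; 29/100+31/100→3/5; 2/5+3/5→1. L = 21/10 ≈ 2.1000.
L − H = 2.1000 − 2.0586 = 0.041 bits.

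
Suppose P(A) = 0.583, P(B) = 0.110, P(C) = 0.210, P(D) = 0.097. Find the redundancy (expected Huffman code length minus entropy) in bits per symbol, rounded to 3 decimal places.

0.021 bits

Entropy H = −Σ p log₂ p ≈ 1.6034 bits.
Huffman merges: 97/1000+11/100→207/1000; 207/1000+21/100→417/1000; 417/1000+583/1000→1. L = 203/125 ≈ 1.6240.
L − H = 1.6240 − 1.6034 = 0.021 bits.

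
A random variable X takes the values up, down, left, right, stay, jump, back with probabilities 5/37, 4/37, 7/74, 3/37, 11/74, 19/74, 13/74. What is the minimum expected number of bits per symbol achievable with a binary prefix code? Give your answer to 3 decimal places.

Repeatedly combine the two least-probable nodes; the expected code length is the sum of the merged weights.
merge 3/37 + 7/74 → 13/74
merge 4/37 + 5/37 → 9/37
merge 11/74 + 13/74 → 12/37
merge 13/74 + 9/37 → 31/74
merge 19/74 + 12/37 → 43/74
merge 31/74 + 43/74 → 1
L = 13/74 + 9/37 + 12/37 + 31/74 + 43/74 + 1 = 203/74 ≈ 2.743 bits/symbol.

2.743 bits/symbol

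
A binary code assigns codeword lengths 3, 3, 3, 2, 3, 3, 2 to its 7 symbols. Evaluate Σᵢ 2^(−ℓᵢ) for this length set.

With common denominator 2^3 = 8: Σ 2^(−ℓᵢ) = 1/8 + 1/8 + 1/8 + 2/8 + 1/8 + 1/8 + 2/8 = 9/8 = 1.125.

1.125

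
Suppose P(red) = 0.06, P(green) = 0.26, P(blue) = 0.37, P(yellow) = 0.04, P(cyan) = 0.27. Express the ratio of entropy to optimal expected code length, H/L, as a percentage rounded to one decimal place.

94.5%

Entropy H = −Σ p log₂ p ≈ 1.9753 bits.
Huffman merges: 1/25+3/50→1/10; 1/10+13/50→9/25; 27/100+9/25→63/100; 37/100+63/100→1. L = 209/100 ≈ 2.0900.
Efficiency = H/L = 1.9753/2.0900 = 94.5%.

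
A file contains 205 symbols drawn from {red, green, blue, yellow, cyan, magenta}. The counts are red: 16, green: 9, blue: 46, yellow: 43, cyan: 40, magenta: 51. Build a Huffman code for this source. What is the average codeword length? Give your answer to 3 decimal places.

Probabilities are the counts divided by 205.
Repeatedly combine the two least-probable nodes; the expected code length is the sum of the merged weights.
merge 9/205 + 16/205 → 5/41
merge 5/41 + 8/41 → 13/41
merge 43/205 + 46/205 → 89/205
merge 51/205 + 13/41 → 116/205
merge 89/205 + 116/205 → 1
L = 5/41 + 13/41 + 89/205 + 116/205 + 1 = 100/41 ≈ 2.439 bits/symbol.

2.439 bits/symbol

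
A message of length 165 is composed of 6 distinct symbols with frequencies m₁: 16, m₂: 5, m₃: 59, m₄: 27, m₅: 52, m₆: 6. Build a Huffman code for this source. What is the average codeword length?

Probabilities are the counts divided by 165.
Repeatedly combine the two least-probable nodes; the expected code length is the sum of the merged weights.
merge 1/33 + 2/55 → 1/15
merge 1/15 + 16/165 → 9/55
merge 9/55 + 9/55 → 18/55
merge 52/165 + 18/55 → 106/165
merge 59/165 + 106/165 → 1
L = 1/15 + 9/55 + 18/55 + 106/165 + 1 = 11/5 = 2.2 bits/symbol.

2.2 bits/symbol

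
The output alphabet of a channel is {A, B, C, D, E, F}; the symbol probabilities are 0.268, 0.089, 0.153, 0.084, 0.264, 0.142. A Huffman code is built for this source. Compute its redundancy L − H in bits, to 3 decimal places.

0.027 bits

Entropy H = −Σ p log₂ p ≈ 2.4414 bits.
Huffman merges: 21/250+89/1000→173/1000; 71/500+153/1000→59/200; 173/1000+33/125→437/1000; 67/250+59/200→563/1000; 437/1000+563/1000→1. L = 617/250 ≈ 2.4680.
L − H = 2.4680 − 2.4414 = 0.027 bits.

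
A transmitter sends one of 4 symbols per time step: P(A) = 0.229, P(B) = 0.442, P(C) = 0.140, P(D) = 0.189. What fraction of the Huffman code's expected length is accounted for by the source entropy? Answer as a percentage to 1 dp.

98.5%

Entropy H = −Σ p log₂ p ≈ 1.8590 bits.
Huffman merges: 7/50+189/1000→329/1000; 229/1000+329/1000→279/500; 221/500+279/500→1. L = 1887/1000 ≈ 1.8870.
Efficiency = H/L = 1.8590/1.8870 = 98.5%.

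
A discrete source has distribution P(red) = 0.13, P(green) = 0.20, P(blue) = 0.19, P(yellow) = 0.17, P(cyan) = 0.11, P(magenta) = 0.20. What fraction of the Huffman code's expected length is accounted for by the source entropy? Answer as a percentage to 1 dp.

Entropy H = −Σ p log₂ p ≈ 2.5515 bits.
Huffman merges: 11/100+13/100→6/25; 17/100+19/100→9/25; 1/5+1/5→2/5; 6/25+9/25→3/5; 2/5+3/5→1. L = 13/5 ≈ 2.6000.
Efficiency = H/L = 2.5515/2.6000 = 98.1%.

98.1%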